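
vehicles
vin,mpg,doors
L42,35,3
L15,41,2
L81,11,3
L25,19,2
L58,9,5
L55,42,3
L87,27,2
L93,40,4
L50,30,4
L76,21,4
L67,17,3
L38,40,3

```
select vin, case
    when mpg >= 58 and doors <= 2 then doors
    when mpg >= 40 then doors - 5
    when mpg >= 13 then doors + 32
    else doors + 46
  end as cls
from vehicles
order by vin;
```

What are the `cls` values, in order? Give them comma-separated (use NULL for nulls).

vin=L15: mpg >= 40 → -3
vin=L25: mpg >= 13 → 34
vin=L38: mpg >= 40 → -2
vin=L42: mpg >= 13 → 35
vin=L50: mpg >= 13 → 36
vin=L55: mpg >= 40 → -2
vin=L58: ELSE → 51
vin=L67: mpg >= 13 → 35
vin=L76: mpg >= 13 → 36
vin=L81: ELSE → 49
vin=L87: mpg >= 13 → 34
vin=L93: mpg >= 40 → -1

-3, 34, -2, 35, 36, -2, 51, 35, 36, 49, 34, -1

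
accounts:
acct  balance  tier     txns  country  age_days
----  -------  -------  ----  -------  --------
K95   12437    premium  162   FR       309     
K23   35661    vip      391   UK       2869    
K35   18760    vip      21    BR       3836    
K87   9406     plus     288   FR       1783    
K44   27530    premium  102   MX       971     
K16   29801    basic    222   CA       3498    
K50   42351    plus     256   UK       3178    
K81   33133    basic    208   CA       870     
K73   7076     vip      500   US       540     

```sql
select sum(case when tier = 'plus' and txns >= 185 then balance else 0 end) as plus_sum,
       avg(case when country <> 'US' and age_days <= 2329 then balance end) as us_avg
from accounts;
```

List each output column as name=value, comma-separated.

[plus_sum: tier = 'plus' and txns >= 185]
acct=K95: ✗
acct=K23: ✗
acct=K35: ✗
acct=K87: ✓ → 9406
acct=K44: ✗
acct=K16: ✗
acct=K50: ✓ → 42351
acct=K81: ✗
acct=K73: ✗
plus_sum = 9406 + 42351 = 51757
—
[us_avg: country <> 'US' and age_days <= 2329]
acct=K95: ✓ → 12437
acct=K23: ✗
acct=K35: ✗
acct=K87: ✓ → 9406
acct=K44: ✓ → 27530
acct=K16: ✗
acct=K50: ✗
acct=K81: ✓ → 33133
acct=K73: ✗
us_avg = (12437 + 9406 + 27530 + 33133) / 4 = 20626.5

plus_sum=51757, us_avg=20626.5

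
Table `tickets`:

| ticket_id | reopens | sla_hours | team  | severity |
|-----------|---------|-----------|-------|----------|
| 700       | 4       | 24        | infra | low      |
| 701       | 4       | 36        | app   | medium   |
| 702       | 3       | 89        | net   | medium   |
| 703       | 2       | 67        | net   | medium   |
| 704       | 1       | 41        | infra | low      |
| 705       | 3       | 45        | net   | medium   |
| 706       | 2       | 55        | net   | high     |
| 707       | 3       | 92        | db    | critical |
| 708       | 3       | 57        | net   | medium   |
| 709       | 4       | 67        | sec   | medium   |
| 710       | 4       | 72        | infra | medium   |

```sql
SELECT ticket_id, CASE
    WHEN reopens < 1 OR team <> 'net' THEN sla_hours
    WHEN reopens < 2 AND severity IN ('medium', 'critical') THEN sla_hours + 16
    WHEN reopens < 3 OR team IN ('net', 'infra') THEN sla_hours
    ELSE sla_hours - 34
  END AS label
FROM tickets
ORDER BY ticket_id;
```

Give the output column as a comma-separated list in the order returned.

ticket_id=700: reopens < 1 OR team <> 'net' → 24
ticket_id=701: reopens < 1 OR team <> 'net' → 36
ticket_id=702: reopens < 3 OR team IN ('net', 'infra') → 89
ticket_id=703: reopens < 3 OR team IN ('net', 'infra') → 67
ticket_id=704: reopens < 1 OR team <> 'net' → 41
ticket_id=705: reopens < 3 OR team IN ('net', 'infra') → 45
ticket_id=706: reopens < 3 OR team IN ('net', 'infra') → 55
ticket_id=707: reopens < 1 OR team <> 'net' → 92
ticket_id=708: reopens < 3 OR team IN ('net', 'infra') → 57
ticket_id=709: reopens < 1 OR team <> 'net' → 67
ticket_id=710: reopens < 1 OR team <> 'net' → 72

24, 36, 89, 67, 41, 45, 55, 92, 57, 67, 72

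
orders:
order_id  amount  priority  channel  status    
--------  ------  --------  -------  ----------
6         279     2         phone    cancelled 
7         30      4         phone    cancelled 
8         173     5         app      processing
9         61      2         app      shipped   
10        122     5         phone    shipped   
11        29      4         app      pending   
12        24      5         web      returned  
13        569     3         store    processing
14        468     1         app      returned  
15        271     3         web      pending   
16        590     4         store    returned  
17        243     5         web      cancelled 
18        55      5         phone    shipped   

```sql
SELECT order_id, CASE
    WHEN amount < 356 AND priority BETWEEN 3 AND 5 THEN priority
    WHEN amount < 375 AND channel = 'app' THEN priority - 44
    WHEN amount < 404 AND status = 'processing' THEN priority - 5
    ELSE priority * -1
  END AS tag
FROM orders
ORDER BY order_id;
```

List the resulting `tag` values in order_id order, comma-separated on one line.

order_id=6: ELSE → -2
order_id=7: amount < 356 AND priority BETWEEN 3 AND 5 → 4
order_id=8: amount < 356 AND priority BETWEEN 3 AND 5 → 5
order_id=9: amount < 375 AND channel = 'app' → -42
order_id=10: amount < 356 AND priority BETWEEN 3 AND 5 → 5
order_id=11: amount < 356 AND priority BETWEEN 3 AND 5 → 4
order_id=12: amount < 356 AND priority BETWEEN 3 AND 5 → 5
order_id=13: ELSE → -3
order_id=14: ELSE → -1
order_id=15: amount < 356 AND priority BETWEEN 3 AND 5 → 3
order_id=16: ELSE → -4
order_id=17: amount < 356 AND priority BETWEEN 3 AND 5 → 5
order_id=18: amount < 356 AND priority BETWEEN 3 AND 5 → 5

-2, 4, 5, -42, 5, 4, 5, -3, -1, 3, -4, 5, 5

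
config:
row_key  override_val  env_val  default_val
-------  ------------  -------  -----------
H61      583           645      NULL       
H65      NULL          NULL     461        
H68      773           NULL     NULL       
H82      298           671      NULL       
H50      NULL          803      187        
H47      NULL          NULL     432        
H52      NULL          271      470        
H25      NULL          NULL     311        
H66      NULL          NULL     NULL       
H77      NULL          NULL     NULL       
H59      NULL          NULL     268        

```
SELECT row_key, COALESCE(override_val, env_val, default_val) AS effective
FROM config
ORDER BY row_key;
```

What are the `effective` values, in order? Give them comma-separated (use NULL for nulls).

311, 432, 803, 271, 268, 583, 461, NULL, 773, NULL, 298

row_key=H25: override_val=NULL, env_val=NULL, default_val=311 → 311
row_key=H47: override_val=NULL, env_val=NULL, default_val=432 → 432
row_key=H50: override_val=NULL, env_val=803 → 803
row_key=H52: override_val=NULL, env_val=271 → 271
row_key=H59: override_val=NULL, env_val=NULL, default_val=268 → 268
row_key=H61: override_val=583 → 583
row_key=H65: override_val=NULL, env_val=NULL, default_val=461 → 461
row_key=H66: override_val=NULL, env_val=NULL, default_val=NULL (all NULL) → NULL
row_key=H68: override_val=773 → 773
row_key=H77: override_val=NULL, env_val=NULL, default_val=NULL (all NULL) → NULL
row_key=H82: override_val=298 → 298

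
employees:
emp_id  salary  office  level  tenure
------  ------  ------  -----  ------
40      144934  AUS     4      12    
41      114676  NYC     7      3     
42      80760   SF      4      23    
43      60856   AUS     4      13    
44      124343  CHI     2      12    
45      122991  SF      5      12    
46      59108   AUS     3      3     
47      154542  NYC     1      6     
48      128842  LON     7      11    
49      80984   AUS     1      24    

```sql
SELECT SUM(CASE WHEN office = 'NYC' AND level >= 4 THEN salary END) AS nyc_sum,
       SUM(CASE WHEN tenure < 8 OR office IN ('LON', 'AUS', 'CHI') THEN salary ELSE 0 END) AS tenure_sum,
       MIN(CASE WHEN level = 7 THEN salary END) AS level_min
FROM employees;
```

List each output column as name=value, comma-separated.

nyc_sum=114676, tenure_sum=868285, level_min=114676

[nyc_sum: office = 'NYC' AND level >= 4]
emp_id=40: ✗
emp_id=41: ✓ → 114676
emp_id=42: ✗
emp_id=43: ✗
emp_id=44: ✗
emp_id=45: ✗
emp_id=46: ✗
emp_id=47: ✗
emp_id=48: ✗
emp_id=49: ✗
nyc_sum = 114676
—
[tenure_sum: tenure < 8 OR office IN ('LON', 'AUS', 'CHI')]
emp_id=40: ✓ → 144934
emp_id=41: ✓ → 114676
emp_id=42: ✗
emp_id=43: ✓ → 60856
emp_id=44: ✓ → 124343
emp_id=45: ✗
emp_id=46: ✓ → 59108
emp_id=47: ✓ → 154542
emp_id=48: ✓ → 128842
emp_id=49: ✓ → 80984
tenure_sum = 144934 + 114676 + 60856 + 124343 + 59108 + 154542 + 128842 + 80984 = 868285
—
[level_min: level = 7]
emp_id=40: ✗
emp_id=41: ✓ → 114676
emp_id=42: ✗
emp_id=43: ✗
emp_id=44: ✗
emp_id=45: ✗
emp_id=46: ✗
emp_id=47: ✗
emp_id=48: ✓ → 128842
emp_id=49: ✗
level_min = MIN(114676, 128842) = 114676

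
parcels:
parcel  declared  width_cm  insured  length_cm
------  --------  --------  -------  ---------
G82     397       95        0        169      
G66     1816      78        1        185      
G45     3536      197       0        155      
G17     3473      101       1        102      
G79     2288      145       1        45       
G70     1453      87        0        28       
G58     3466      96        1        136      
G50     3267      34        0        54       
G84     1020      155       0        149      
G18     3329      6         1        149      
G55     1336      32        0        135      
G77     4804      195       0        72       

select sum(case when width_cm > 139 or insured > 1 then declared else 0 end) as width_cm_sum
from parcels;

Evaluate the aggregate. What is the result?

parcel=G82: ✗
parcel=G66: ✗
parcel=G45: ✓ → 3536
parcel=G17: ✗
parcel=G79: ✓ → 2288
parcel=G70: ✗
parcel=G58: ✗
parcel=G50: ✗
parcel=G84: ✓ → 1020
parcel=G18: ✗
parcel=G55: ✗
parcel=G77: ✓ → 4804
width_cm_sum = 3536 + 2288 + 1020 + 4804 = 11648

11648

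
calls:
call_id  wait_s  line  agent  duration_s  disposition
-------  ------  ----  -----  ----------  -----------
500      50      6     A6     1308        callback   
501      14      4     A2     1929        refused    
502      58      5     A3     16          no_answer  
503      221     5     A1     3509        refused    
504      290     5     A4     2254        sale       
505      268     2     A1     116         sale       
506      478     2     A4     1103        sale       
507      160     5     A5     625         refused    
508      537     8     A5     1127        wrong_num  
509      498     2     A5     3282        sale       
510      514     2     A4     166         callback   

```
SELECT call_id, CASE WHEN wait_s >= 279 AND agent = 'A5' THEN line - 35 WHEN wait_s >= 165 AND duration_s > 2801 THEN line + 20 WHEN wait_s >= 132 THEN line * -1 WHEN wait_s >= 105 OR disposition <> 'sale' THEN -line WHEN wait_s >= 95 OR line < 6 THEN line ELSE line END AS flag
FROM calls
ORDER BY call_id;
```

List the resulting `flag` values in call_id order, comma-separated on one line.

call_id=500: wait_s >= 105 OR disposition <> 'sale' → -6
call_id=501: wait_s >= 105 OR disposition <> 'sale' → -4
call_id=502: wait_s >= 105 OR disposition <> 'sale' → -5
call_id=503: wait_s >= 165 AND duration_s > 2801 → 25
call_id=504: wait_s >= 132 → -5
call_id=505: wait_s >= 132 → -2
call_id=506: wait_s >= 132 → -2
call_id=507: wait_s >= 132 → -5
call_id=508: wait_s >= 279 AND agent = 'A5' → -27
call_id=509: wait_s >= 279 AND agent = 'A5' → -33
call_id=510: wait_s >= 132 → -2

-6, -4, -5, 25, -5, -2, -2, -5, -27, -33, -2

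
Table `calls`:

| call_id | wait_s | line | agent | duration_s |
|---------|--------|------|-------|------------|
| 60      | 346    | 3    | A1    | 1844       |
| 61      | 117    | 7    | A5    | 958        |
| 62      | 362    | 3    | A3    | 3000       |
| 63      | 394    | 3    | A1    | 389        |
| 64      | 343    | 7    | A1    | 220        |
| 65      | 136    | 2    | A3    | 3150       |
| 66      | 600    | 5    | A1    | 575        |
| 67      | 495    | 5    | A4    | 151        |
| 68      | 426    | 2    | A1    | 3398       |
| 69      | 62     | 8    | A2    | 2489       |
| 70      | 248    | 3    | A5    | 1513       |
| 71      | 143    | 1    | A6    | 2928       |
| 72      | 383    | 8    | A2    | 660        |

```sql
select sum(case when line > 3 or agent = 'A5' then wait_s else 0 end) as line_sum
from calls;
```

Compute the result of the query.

call_id=60: ✗
call_id=61: ✓ → 117
call_id=62: ✗
call_id=63: ✗
call_id=64: ✓ → 343
call_id=65: ✗
call_id=66: ✓ → 600
call_id=67: ✓ → 495
call_id=68: ✗
call_id=69: ✓ → 62
call_id=70: ✓ → 248
call_id=71: ✗
call_id=72: ✓ → 383
line_sum = 117 + 343 + 600 + 495 + 62 + 248 + 383 = 2248

2248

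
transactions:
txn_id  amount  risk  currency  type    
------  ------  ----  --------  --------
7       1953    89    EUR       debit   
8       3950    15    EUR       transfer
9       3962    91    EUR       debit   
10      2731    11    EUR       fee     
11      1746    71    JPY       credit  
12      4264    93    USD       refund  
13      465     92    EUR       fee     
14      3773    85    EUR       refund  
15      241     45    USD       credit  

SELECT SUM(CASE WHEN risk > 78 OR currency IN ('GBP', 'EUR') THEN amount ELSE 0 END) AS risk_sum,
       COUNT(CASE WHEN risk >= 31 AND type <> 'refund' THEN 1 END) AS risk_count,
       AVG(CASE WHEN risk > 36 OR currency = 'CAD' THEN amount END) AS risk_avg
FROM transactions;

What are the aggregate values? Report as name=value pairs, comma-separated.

risk_sum=21098, risk_count=5, risk_avg=2343.4285714286

[risk_sum: risk > 78 OR currency IN ('GBP', 'EUR')]
txn_id=7: ✓ → 1953
txn_id=8: ✓ → 3950
txn_id=9: ✓ → 3962
txn_id=10: ✓ → 2731
txn_id=11: ✗
txn_id=12: ✓ → 4264
txn_id=13: ✓ → 465
txn_id=14: ✓ → 3773
txn_id=15: ✗
risk_sum = 1953 + 3950 + 3962 + 2731 + 4264 + 465 + 3773 = 21098
—
[risk_count: risk >= 31 AND type <> 'refund']
txn_id=7: ✓ → 1
txn_id=8: ✗
txn_id=9: ✓ → 1
txn_id=10: ✗
txn_id=11: ✓ → 1
txn_id=12: ✗
txn_id=13: ✓ → 1
txn_id=14: ✗
txn_id=15: ✓ → 1
risk_count = COUNT(1, 1, 1, 1, 1) = 5
—
[risk_avg: risk > 36 OR currency = 'CAD']
txn_id=7: ✓ → 1953
txn_id=8: ✗
txn_id=9: ✓ → 3962
txn_id=10: ✗
txn_id=11: ✓ → 1746
txn_id=12: ✓ → 4264
txn_id=13: ✓ → 465
txn_id=14: ✓ → 3773
txn_id=15: ✓ → 241
risk_avg = (1953 + 3962 + 1746 + 4264 + 465 + 3773 + 241) / 7 = 2343.4285714286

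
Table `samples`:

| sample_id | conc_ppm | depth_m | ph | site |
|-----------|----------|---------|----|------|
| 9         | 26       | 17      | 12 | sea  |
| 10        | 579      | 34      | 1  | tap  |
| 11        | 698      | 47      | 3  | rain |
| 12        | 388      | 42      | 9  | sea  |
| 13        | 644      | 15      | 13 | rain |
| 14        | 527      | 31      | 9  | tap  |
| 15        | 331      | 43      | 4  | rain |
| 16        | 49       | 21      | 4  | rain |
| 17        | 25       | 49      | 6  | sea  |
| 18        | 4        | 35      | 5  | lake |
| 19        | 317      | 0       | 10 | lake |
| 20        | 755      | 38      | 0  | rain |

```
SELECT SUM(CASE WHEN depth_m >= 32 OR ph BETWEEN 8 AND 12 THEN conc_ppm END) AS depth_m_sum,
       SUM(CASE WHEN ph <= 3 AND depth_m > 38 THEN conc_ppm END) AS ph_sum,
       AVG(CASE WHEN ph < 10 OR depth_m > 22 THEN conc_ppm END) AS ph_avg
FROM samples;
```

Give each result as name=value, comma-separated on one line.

depth_m_sum=3650, ph_sum=698, ph_avg=372.8888888889

[depth_m_sum: depth_m >= 32 OR ph BETWEEN 8 AND 12]
sample_id=9: ✓ → 26
sample_id=10: ✓ → 579
sample_id=11: ✓ → 698
sample_id=12: ✓ → 388
sample_id=13: ✗
sample_id=14: ✓ → 527
sample_id=15: ✓ → 331
sample_id=16: ✗
sample_id=17: ✓ → 25
sample_id=18: ✓ → 4
sample_id=19: ✓ → 317
sample_id=20: ✓ → 755
depth_m_sum = 26 + 579 + 698 + 388 + 527 + 331 + 25 + 4 + 317 + 755 = 3650
—
[ph_sum: ph <= 3 AND depth_m > 38]
sample_id=9: ✗
sample_id=10: ✗
sample_id=11: ✓ → 698
sample_id=12: ✗
sample_id=13: ✗
sample_id=14: ✗
sample_id=15: ✗
sample_id=16: ✗
sample_id=17: ✗
sample_id=18: ✗
sample_id=19: ✗
sample_id=20: ✗
ph_sum = 698
—
[ph_avg: ph < 10 OR depth_m > 22]
sample_id=9: ✗
sample_id=10: ✓ → 579
sample_id=11: ✓ → 698
sample_id=12: ✓ → 388
sample_id=13: ✗
sample_id=14: ✓ → 527
sample_id=15: ✓ → 331
sample_id=16: ✓ → 49
sample_id=17: ✓ → 25
sample_id=18: ✓ → 4
sample_id=19: ✗
sample_id=20: ✓ → 755
ph_avg = (579 + 698 + 388 + 527 + 331 + 49 + 25 + 4 + 755) / 9 = 372.8888888889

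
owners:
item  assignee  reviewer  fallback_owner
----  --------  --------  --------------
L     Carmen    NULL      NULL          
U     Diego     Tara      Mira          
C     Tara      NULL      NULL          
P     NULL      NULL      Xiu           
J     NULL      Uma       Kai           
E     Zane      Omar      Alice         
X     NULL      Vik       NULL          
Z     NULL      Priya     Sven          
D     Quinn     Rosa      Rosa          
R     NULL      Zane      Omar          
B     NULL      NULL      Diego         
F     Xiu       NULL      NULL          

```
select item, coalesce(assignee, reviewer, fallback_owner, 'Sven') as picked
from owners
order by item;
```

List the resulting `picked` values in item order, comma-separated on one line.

Diego, Tara, Quinn, Zane, Xiu, Uma, Carmen, Xiu, Zane, Diego, Vik, Priya

item=B: assignee=NULL, reviewer=NULL, fallback_owner=Diego → Diego
item=C: assignee=Tara → Tara
item=D: assignee=Quinn → Quinn
item=E: assignee=Zane → Zane
item=F: assignee=Xiu → Xiu
item=J: assignee=NULL, reviewer=Uma → Uma
item=L: assignee=Carmen → Carmen
item=P: assignee=NULL, reviewer=NULL, fallback_owner=Xiu → Xiu
item=R: assignee=NULL, reviewer=Zane → Zane
item=U: assignee=Diego → Diego
item=X: assignee=NULL, reviewer=Vik → Vik
item=Z: assignee=NULL, reviewer=Priya → Priya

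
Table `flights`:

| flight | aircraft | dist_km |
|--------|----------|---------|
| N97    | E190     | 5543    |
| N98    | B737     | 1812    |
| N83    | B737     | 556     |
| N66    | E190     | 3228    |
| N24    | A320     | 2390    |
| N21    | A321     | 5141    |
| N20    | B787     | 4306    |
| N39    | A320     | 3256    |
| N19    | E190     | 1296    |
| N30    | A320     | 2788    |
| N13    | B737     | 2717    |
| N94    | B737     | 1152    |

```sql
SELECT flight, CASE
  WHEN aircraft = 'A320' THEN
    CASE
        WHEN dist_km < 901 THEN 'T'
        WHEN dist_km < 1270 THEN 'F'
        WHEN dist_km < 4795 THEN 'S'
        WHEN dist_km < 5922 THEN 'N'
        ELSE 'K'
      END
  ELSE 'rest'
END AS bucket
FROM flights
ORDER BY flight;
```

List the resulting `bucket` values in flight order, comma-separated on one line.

flight=N13: aircraft='B737' → outer ELSE → rest
flight=N19: aircraft='E190' → outer ELSE → rest
flight=N20: aircraft='B787' → outer ELSE → rest
flight=N21: aircraft='A321' → outer ELSE → rest
flight=N24: aircraft='A320' → inner[dist_km < 4795] → S
flight=N30: aircraft='A320' → inner[dist_km < 4795] → S
flight=N39: aircraft='A320' → inner[dist_km < 4795] → S
flight=N66: aircraft='E190' → outer ELSE → rest
flight=N83: aircraft='B737' → outer ELSE → rest
flight=N94: aircraft='B737' → outer ELSE → rest
flight=N97: aircraft='E190' → outer ELSE → rest
flight=N98: aircraft='B737' → outer ELSE → rest

rest, rest, rest, rest, S, S, S, rest, rest, rest, rest, rest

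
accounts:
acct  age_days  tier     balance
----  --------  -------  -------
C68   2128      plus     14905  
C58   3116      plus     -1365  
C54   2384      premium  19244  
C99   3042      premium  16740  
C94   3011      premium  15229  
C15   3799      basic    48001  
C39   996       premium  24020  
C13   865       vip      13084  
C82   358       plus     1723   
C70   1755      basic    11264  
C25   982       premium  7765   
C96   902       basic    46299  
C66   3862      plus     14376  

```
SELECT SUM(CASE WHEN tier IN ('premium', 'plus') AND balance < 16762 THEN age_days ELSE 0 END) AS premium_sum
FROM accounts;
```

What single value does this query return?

acct=C68: ✓ → 2128
acct=C58: ✓ → 3116
acct=C54: ✗
acct=C99: ✓ → 3042
acct=C94: ✓ → 3011
acct=C15: ✗
acct=C39: ✗
acct=C13: ✗
acct=C82: ✓ → 358
acct=C70: ✗
acct=C25: ✓ → 982
acct=C96: ✗
acct=C66: ✓ → 3862
premium_sum = 2128 + 3116 + 3042 + 3011 + 358 + 982 + 3862 = 16499

16499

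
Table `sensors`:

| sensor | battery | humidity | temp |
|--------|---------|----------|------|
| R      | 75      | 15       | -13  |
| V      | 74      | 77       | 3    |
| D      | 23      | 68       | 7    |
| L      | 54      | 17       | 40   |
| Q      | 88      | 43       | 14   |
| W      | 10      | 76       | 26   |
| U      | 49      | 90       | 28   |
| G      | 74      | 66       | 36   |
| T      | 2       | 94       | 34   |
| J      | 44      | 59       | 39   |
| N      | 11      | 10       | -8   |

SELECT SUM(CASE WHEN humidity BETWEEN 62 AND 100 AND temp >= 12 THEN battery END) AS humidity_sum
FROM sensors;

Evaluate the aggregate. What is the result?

sensor=R: ✗
sensor=V: ✗
sensor=D: ✗
sensor=L: ✗
sensor=Q: ✗
sensor=W: ✓ → 10
sensor=U: ✓ → 49
sensor=G: ✓ → 74
sensor=T: ✓ → 2
sensor=J: ✗
sensor=N: ✗
humidity_sum = 10 + 49 + 74 + 2 = 135

135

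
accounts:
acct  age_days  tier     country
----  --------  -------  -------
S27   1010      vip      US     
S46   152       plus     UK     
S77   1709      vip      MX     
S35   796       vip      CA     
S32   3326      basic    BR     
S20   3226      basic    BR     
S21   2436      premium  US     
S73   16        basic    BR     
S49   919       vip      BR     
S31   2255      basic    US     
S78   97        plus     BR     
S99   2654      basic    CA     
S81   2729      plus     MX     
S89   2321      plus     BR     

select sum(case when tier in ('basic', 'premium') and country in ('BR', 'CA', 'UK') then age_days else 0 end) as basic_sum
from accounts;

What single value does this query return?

9222

acct=S27: ✗
acct=S46: ✗
acct=S77: ✗
acct=S35: ✗
acct=S32: ✓ → 3326
acct=S20: ✓ → 3226
acct=S21: ✗
acct=S73: ✓ → 16
acct=S49: ✗
acct=S31: ✗
acct=S78: ✗
acct=S99: ✓ → 2654
acct=S81: ✗
acct=S89: ✗
basic_sum = 3326 + 3226 + 16 + 2654 = 9222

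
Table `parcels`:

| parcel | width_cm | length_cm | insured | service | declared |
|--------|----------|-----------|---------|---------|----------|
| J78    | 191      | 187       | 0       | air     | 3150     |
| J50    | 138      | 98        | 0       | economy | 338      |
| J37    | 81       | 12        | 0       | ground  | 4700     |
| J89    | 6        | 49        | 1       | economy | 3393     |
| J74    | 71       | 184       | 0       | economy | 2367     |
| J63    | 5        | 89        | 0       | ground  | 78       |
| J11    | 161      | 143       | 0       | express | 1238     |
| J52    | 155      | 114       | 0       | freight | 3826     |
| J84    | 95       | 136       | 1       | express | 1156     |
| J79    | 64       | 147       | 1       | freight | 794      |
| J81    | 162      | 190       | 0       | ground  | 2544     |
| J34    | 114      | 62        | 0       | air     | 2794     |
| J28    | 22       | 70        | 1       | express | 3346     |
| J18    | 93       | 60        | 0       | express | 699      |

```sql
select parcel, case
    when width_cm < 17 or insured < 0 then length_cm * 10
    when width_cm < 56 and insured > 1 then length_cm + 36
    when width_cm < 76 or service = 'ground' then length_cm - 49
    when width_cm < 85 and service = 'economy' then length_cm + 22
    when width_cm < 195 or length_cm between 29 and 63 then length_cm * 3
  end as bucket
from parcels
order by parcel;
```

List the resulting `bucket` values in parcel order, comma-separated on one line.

parcel=J11: width_cm < 195 or length_cm between 29 and 63 → 429
parcel=J18: width_cm < 195 or length_cm between 29 and 63 → 180
parcel=J28: width_cm < 76 or service = 'ground' → 21
parcel=J34: width_cm < 195 or length_cm between 29 and 63 → 186
parcel=J37: width_cm < 76 or service = 'ground' → -37
parcel=J50: width_cm < 195 or length_cm between 29 and 63 → 294
parcel=J52: width_cm < 195 or length_cm between 29 and 63 → 342
parcel=J63: width_cm < 17 or insured < 0 → 890
parcel=J74: width_cm < 76 or service = 'ground' → 135
parcel=J78: width_cm < 195 or length_cm between 29 and 63 → 561
parcel=J79: width_cm < 76 or service = 'ground' → 98
parcel=J81: width_cm < 76 or service = 'ground' → 141
parcel=J84: width_cm < 195 or length_cm between 29 and 63 → 408
parcel=J89: width_cm < 17 or insured < 0 → 490

429, 180, 21, 186, -37, 294, 342, 890, 135, 561, 98, 141, 408, 490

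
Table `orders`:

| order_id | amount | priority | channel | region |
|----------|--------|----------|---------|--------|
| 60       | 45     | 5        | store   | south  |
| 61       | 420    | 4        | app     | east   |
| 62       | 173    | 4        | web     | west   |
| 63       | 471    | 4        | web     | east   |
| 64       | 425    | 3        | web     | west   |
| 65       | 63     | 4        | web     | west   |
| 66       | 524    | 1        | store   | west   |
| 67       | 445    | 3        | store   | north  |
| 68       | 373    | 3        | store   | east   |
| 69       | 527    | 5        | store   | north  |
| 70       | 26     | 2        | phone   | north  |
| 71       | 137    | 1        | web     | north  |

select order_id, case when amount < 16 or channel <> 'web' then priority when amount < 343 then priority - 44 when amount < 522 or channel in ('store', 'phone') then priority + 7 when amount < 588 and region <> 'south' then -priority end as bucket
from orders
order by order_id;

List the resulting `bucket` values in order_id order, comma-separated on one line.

order_id=60: amount < 16 or channel <> 'web' → 5
order_id=61: amount < 16 or channel <> 'web' → 4
order_id=62: amount < 343 → -40
order_id=63: amount < 522 or channel in ('store', 'phone') → 11
order_id=64: amount < 522 or channel in ('store', 'phone') → 10
order_id=65: amount < 343 → -40
order_id=66: amount < 16 or channel <> 'web' → 1
order_id=67: amount < 16 or channel <> 'web' → 3
order_id=68: amount < 16 or channel <> 'web' → 3
order_id=69: amount < 16 or channel <> 'web' → 5
order_id=70: amount < 16 or channel <> 'web' → 2
order_id=71: amount < 343 → -43

5, 4, -40, 11, 10, -40, 1, 3, 3, 5, 2, -43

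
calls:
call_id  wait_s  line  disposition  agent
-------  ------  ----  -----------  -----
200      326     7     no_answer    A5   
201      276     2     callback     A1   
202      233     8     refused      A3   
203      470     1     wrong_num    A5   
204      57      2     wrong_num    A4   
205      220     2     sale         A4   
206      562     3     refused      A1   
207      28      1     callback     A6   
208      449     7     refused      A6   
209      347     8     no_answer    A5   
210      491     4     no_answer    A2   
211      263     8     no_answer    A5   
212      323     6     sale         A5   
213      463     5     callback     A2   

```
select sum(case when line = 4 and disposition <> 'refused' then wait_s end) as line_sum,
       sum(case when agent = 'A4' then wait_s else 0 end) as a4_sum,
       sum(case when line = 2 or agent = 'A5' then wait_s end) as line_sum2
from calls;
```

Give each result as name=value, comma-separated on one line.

[line_sum: line = 4 and disposition <> 'refused']
call_id=200: ✗
call_id=201: ✗
call_id=202: ✗
call_id=203: ✗
call_id=204: ✗
call_id=205: ✗
call_id=206: ✗
call_id=207: ✗
call_id=208: ✗
call_id=209: ✗
call_id=210: ✓ → 491
call_id=211: ✗
call_id=212: ✗
call_id=213: ✗
line_sum = 491
—
[a4_sum: agent = 'A4']
call_id=200: ✗
call_id=201: ✗
call_id=202: ✗
call_id=203: ✗
call_id=204: ✓ → 57
call_id=205: ✓ → 220
call_id=206: ✗
call_id=207: ✗
call_id=208: ✗
call_id=209: ✗
call_id=210: ✗
call_id=211: ✗
call_id=212: ✗
call_id=213: ✗
a4_sum = 57 + 220 = 277
—
[line_sum2: line = 2 or agent = 'A5']
call_id=200: ✓ → 326
call_id=201: ✓ → 276
call_id=202: ✗
call_id=203: ✓ → 470
call_id=204: ✓ → 57
call_id=205: ✓ → 220
call_id=206: ✗
call_id=207: ✗
call_id=208: ✗
call_id=209: ✓ → 347
call_id=210: ✗
call_id=211: ✓ → 263
call_id=212: ✓ → 323
call_id=213: ✗
line_sum2 = 326 + 276 + 470 + 57 + 220 + 347 + 263 + 323 = 2282

line_sum=491, a4_sum=277, line_sum2=2282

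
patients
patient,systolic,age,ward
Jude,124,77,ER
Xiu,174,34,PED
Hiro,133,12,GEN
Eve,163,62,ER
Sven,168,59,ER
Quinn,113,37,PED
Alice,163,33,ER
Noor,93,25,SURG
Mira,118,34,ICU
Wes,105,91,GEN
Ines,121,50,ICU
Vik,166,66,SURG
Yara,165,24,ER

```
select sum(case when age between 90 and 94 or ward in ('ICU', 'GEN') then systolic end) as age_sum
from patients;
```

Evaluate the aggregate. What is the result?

patient=Jude: ✗
patient=Xiu: ✗
patient=Hiro: ✓ → 133
patient=Eve: ✗
patient=Sven: ✗
patient=Quinn: ✗
patient=Alice: ✗
patient=Noor: ✗
patient=Mira: ✓ → 118
patient=Wes: ✓ → 105
patient=Ines: ✓ → 121
patient=Vik: ✗
patient=Yara: ✗
age_sum = 133 + 118 + 105 + 121 = 477

477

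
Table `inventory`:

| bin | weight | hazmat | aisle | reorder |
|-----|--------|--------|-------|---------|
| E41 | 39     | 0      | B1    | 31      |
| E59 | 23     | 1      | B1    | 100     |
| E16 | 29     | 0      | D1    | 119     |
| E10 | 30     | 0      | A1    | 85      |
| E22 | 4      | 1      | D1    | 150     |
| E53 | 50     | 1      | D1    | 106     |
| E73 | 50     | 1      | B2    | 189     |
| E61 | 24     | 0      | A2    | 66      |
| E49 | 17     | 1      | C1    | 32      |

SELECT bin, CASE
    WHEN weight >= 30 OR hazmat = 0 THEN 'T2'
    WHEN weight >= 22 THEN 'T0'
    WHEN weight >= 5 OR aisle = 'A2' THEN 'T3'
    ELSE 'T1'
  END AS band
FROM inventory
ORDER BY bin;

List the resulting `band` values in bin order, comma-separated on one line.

T2, T2, T1, T2, T3, T2, T0, T2, T2

bin=E10: weight >= 30 OR hazmat = 0 → T2
bin=E16: weight >= 30 OR hazmat = 0 → T2
bin=E22: ELSE → T1
bin=E41: weight >= 30 OR hazmat = 0 → T2
bin=E49: weight >= 5 OR aisle = 'A2' → T3
bin=E53: weight >= 30 OR hazmat = 0 → T2
bin=E59: weight >= 22 → T0
bin=E61: weight >= 30 OR hazmat = 0 → T2
bin=E73: weight >= 30 OR hazmat = 0 → T2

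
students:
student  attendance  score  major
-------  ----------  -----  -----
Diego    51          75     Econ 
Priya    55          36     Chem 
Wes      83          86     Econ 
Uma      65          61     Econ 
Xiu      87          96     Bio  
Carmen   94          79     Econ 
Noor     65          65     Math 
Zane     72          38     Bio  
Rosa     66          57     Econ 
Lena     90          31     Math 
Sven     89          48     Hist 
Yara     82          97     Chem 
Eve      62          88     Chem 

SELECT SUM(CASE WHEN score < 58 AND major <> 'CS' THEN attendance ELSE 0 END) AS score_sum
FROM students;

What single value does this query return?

student=Diego: ✗
student=Priya: ✓ → 55
student=Wes: ✗
student=Uma: ✗
student=Xiu: ✗
student=Carmen: ✗
student=Noor: ✗
student=Zane: ✓ → 72
student=Rosa: ✓ → 66
student=Lena: ✓ → 90
student=Sven: ✓ → 89
student=Yara: ✗
student=Eve: ✗
score_sum = 55 + 72 + 66 + 90 + 89 = 372

372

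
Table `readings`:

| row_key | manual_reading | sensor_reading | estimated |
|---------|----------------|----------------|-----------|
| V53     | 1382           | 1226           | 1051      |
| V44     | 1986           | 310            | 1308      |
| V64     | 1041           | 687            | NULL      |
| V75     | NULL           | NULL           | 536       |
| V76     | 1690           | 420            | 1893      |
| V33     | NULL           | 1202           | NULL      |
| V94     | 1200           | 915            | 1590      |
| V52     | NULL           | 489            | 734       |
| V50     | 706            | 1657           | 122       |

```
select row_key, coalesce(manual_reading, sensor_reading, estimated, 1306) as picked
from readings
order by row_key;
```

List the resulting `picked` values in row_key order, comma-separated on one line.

1202, 1986, 706, 489, 1382, 1041, 536, 1690, 1200

row_key=V33: manual_reading=NULL, sensor_reading=1202 → 1202
row_key=V44: manual_reading=1986 → 1986
row_key=V50: manual_reading=706 → 706
row_key=V52: manual_reading=NULL, sensor_reading=489 → 489
row_key=V53: manual_reading=1382 → 1382
row_key=V64: manual_reading=1041 → 1041
row_key=V75: manual_reading=NULL, sensor_reading=NULL, estimated=536 → 536
row_key=V76: manual_reading=1690 → 1690
row_key=V94: manual_reading=1200 → 1200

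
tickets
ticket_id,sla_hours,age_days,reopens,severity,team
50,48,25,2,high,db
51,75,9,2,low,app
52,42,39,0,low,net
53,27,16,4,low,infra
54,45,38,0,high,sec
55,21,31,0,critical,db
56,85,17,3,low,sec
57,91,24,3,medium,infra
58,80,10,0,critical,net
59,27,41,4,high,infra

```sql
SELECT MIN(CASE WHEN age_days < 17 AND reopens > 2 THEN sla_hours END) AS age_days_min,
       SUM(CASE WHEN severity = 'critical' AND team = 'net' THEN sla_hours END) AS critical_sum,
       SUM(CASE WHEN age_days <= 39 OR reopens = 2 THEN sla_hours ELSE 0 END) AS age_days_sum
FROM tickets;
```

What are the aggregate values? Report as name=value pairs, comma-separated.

age_days_min=27, critical_sum=80, age_days_sum=514

[age_days_min: age_days < 17 AND reopens > 2]
ticket_id=50: ✗
ticket_id=51: ✗
ticket_id=52: ✗
ticket_id=53: ✓ → 27
ticket_id=54: ✗
ticket_id=55: ✗
ticket_id=56: ✗
ticket_id=57: ✗
ticket_id=58: ✗
ticket_id=59: ✗
age_days_min = MIN(27) = 27
—
[critical_sum: severity = 'critical' AND team = 'net']
ticket_id=50: ✗
ticket_id=51: ✗
ticket_id=52: ✗
ticket_id=53: ✗
ticket_id=54: ✗
ticket_id=55: ✗
ticket_id=56: ✗
ticket_id=57: ✗
ticket_id=58: ✓ → 80
ticket_id=59: ✗
critical_sum = 80
—
[age_days_sum: age_days <= 39 OR reopens = 2]
ticket_id=50: ✓ → 48
ticket_id=51: ✓ → 75
ticket_id=52: ✓ → 42
ticket_id=53: ✓ → 27
ticket_id=54: ✓ → 45
ticket_id=55: ✓ → 21
ticket_id=56: ✓ → 85
ticket_id=57: ✓ → 91
ticket_id=58: ✓ → 80
ticket_id=59: ✗
age_days_sum = 48 + 75 + 42 + 27 + 45 + 21 + 85 + 91 + 80 = 514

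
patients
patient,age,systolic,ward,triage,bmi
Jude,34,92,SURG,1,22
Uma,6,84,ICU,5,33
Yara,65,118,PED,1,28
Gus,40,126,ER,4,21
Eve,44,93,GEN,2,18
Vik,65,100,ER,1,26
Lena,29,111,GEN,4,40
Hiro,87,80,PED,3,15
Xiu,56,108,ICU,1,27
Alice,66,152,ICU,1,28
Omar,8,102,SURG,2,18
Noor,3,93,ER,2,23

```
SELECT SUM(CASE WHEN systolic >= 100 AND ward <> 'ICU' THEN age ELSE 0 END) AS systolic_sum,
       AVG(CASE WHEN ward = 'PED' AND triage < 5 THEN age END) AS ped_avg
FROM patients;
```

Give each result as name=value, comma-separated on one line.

systolic_sum=207, ped_avg=76

[systolic_sum: systolic >= 100 AND ward <> 'ICU']
patient=Jude: ✗
patient=Uma: ✗
patient=Yara: ✓ → 65
patient=Gus: ✓ → 40
patient=Eve: ✗
patient=Vik: ✓ → 65
patient=Lena: ✓ → 29
patient=Hiro: ✗
patient=Xiu: ✗
patient=Alice: ✗
patient=Omar: ✓ → 8
patient=Noor: ✗
systolic_sum = 65 + 40 + 65 + 29 + 8 = 207
—
[ped_avg: ward = 'PED' AND triage < 5]
patient=Jude: ✗
patient=Uma: ✗
patient=Yara: ✓ → 65
patient=Gus: ✗
patient=Eve: ✗
patient=Vik: ✗
patient=Lena: ✗
patient=Hiro: ✓ → 87
patient=Xiu: ✗
patient=Alice: ✗
patient=Omar: ✗
patient=Noor: ✗
ped_avg = (65 + 87) / 2 = 76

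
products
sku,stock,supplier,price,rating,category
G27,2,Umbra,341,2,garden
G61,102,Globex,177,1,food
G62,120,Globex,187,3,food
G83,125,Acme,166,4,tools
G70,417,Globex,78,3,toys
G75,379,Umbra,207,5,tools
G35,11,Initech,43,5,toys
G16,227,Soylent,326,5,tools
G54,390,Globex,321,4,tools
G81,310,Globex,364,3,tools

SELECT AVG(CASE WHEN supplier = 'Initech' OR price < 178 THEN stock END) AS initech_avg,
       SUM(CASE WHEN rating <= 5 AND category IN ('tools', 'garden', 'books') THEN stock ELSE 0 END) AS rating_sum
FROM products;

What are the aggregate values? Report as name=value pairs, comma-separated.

initech_avg=163.75, rating_sum=1433

[initech_avg: supplier = 'Initech' OR price < 178]
sku=G27: ✗
sku=G61: ✓ → 102
sku=G62: ✗
sku=G83: ✓ → 125
sku=G70: ✓ → 417
sku=G75: ✗
sku=G35: ✓ → 11
sku=G16: ✗
sku=G54: ✗
sku=G81: ✗
initech_avg = (102 + 125 + 417 + 11) / 4 = 163.75
—
[rating_sum: rating <= 5 AND category IN ('tools', 'garden', 'books')]
sku=G27: ✓ → 2
sku=G61: ✗
sku=G62: ✗
sku=G83: ✓ → 125
sku=G70: ✗
sku=G75: ✓ → 379
sku=G35: ✗
sku=G16: ✓ → 227
sku=G54: ✓ → 390
sku=G81: ✓ → 310
rating_sum = 2 + 125 + 379 + 227 + 390 + 310 = 1433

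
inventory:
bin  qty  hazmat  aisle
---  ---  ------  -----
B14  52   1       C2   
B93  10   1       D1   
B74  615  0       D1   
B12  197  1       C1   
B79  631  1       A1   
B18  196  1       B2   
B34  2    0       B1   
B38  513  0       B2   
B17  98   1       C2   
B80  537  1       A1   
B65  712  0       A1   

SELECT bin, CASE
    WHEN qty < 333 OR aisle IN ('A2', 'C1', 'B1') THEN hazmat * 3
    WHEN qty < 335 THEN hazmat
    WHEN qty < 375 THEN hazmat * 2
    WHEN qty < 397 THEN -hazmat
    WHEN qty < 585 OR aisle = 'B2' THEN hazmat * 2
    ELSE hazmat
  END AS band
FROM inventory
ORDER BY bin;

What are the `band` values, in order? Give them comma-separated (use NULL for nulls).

3, 3, 3, 3, 0, 0, 0, 0, 1, 2, 3

bin=B12: qty < 333 OR aisle IN ('A2', 'C1', 'B1') → 3
bin=B14: qty < 333 OR aisle IN ('A2', 'C1', 'B1') → 3
bin=B17: qty < 333 OR aisle IN ('A2', 'C1', 'B1') → 3
bin=B18: qty < 333 OR aisle IN ('A2', 'C1', 'B1') → 3
bin=B34: qty < 333 OR aisle IN ('A2', 'C1', 'B1') → 0
bin=B38: qty < 585 OR aisle = 'B2' → 0
bin=B65: ELSE → 0
bin=B74: ELSE → 0
bin=B79: ELSE → 1
bin=B80: qty < 585 OR aisle = 'B2' → 2
bin=B93: qty < 333 OR aisle IN ('A2', 'C1', 'B1') → 3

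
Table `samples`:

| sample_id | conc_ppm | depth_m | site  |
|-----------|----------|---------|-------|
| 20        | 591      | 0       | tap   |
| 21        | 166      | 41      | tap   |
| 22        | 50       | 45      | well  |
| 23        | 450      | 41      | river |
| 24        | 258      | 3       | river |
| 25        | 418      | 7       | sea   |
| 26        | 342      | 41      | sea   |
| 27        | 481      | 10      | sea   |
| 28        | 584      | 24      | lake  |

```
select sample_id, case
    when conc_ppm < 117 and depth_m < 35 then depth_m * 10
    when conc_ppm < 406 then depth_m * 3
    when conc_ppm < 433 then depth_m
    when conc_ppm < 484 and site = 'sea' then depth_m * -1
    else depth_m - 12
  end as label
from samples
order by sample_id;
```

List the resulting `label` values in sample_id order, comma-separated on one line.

-12, 123, 135, 29, 9, 7, 123, -10, 12

sample_id=20: ELSE → -12
sample_id=21: conc_ppm < 406 → 123
sample_id=22: conc_ppm < 406 → 135
sample_id=23: ELSE → 29
sample_id=24: conc_ppm < 406 → 9
sample_id=25: conc_ppm < 433 → 7
sample_id=26: conc_ppm < 406 → 123
sample_id=27: conc_ppm < 484 and site = 'sea' → -10
sample_id=28: ELSE → 12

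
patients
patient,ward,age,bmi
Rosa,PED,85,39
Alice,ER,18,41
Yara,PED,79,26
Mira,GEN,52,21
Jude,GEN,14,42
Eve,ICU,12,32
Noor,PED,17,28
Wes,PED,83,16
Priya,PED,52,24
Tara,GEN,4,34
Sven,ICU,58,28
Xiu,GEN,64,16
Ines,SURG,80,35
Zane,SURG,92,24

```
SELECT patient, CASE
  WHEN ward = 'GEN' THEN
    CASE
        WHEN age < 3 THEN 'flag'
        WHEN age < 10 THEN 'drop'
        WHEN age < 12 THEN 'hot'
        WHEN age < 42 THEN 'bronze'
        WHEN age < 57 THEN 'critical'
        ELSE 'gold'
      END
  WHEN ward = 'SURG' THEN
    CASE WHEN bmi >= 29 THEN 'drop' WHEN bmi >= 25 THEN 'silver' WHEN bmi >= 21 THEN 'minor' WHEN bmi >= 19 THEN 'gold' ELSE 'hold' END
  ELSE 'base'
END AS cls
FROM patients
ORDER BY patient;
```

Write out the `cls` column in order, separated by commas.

patient=Alice: ward='ER' → outer ELSE → base
patient=Eve: ward='ICU' → outer ELSE → base
patient=Ines: ward='SURG' → inner[bmi >= 29] → drop
patient=Jude: ward='GEN' → inner[age < 42] → bronze
patient=Mira: ward='GEN' → inner[age < 57] → critical
patient=Noor: ward='PED' → outer ELSE → base
patient=Priya: ward='PED' → outer ELSE → base
patient=Rosa: ward='PED' → outer ELSE → base
patient=Sven: ward='ICU' → outer ELSE → base
patient=Tara: ward='GEN' → inner[age < 10] → drop
patient=Wes: ward='PED' → outer ELSE → base
patient=Xiu: ward='GEN' → inner[ELSE] → gold
patient=Yara: ward='PED' → outer ELSE → base
patient=Zane: ward='SURG' → inner[bmi >= 21] → minor

base, base, drop, bronze, critical, base, base, base, base, drop, base, gold, base, minor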